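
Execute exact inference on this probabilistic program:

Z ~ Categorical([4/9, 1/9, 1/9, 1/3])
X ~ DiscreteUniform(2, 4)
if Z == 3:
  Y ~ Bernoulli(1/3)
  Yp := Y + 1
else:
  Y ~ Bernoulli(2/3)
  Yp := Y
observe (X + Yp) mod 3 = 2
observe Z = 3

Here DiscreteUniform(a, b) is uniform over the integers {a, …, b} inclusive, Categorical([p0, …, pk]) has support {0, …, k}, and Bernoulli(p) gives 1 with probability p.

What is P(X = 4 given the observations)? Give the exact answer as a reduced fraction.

P(X = 4 | obs) = 2/3

Enumerate traces; 2 have nonzero weight after conditioning:
  (Z=3, X=3, Y=1) weight 1/27
  (Z=3, X=4, Y=0) weight 2/27
Group by X:
  weight(X=3) = 1/27
  weight(X=4) = 2/27
Total weight = 1/27 + 2/27 = 1/9
P(X=3 | obs) = 1/27 / 1/9 = 1/3
P(X=4 | obs) = 2/27 / 1/9 = 2/3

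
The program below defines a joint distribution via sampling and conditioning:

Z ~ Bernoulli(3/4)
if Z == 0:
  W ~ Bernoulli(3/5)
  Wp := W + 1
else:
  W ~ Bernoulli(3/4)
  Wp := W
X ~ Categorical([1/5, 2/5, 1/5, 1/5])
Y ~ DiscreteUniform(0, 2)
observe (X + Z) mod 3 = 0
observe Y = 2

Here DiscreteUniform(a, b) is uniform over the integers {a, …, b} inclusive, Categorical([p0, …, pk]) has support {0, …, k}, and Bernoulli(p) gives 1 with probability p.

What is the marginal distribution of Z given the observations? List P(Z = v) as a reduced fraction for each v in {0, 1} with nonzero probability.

Enumerate traces; 6 have nonzero weight after conditioning:
  (Z=0, W=0, X=0, Y=2) weight 1/150
  (Z=0, W=0, X=3, Y=2) weight 1/150
  (Z=0, W=1, X=0, Y=2) weight 1/100
  (Z=0, W=1, X=3, Y=2) weight 1/100
  (Z=1, W=0, X=2, Y=2) weight 1/80
  (Z=1, W=1, X=2, Y=2) weight 3/80
Group by Z:
  weight(Z=0) = 1/30
  weight(Z=1) = 1/20
Total weight = 1/30 + 1/20 = 1/12
P(Z=0 | obs) = 1/30 / 1/12 = 2/5
P(Z=1 | obs) = 1/20 / 1/12 = 3/5

P(Z=0) = 2/5, P(Z=1) = 3/5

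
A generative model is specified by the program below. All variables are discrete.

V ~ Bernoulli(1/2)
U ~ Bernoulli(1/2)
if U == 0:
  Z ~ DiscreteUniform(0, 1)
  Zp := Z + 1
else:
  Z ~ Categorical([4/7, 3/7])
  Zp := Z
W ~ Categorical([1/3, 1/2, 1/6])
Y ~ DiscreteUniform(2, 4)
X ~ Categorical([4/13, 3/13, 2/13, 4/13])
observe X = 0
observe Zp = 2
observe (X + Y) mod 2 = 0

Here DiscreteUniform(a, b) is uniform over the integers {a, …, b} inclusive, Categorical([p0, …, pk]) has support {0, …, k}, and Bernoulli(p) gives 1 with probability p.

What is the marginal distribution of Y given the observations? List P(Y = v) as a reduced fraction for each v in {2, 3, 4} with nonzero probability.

P(Y=2) = 1/2, P(Y=4) = 1/2

Enumerate traces; 12 have nonzero weight after conditioning:
  (V=0, U=0, Z=1, W=0, Y=2, X=0) weight 1/234
  (V=0, U=0, Z=1, W=0, Y=4, X=0) weight 1/234
  (V=0, U=0, Z=1, W=1, Y=2, X=0) weight 1/156
  (V=0, U=0, Z=1, W=1, Y=4, X=0) weight 1/156
  (V=0, U=0, Z=1, W=2, Y=2, X=0) weight 1/468
  (V=0, U=0, Z=1, W=2, Y=4, X=0) weight 1/468
  (V=1, U=0, Z=1, W=0, Y=2, X=0) weight 1/234
  (V=1, U=0, Z=1, W=0, Y=4, X=0) weight 1/234
  … 4 more
Group by Y:
  weight(Y=2) = 1/39
  weight(Y=4) = 1/39
Total weight = 1/39 + 1/39 = 2/39
P(Y=2 | obs) = 1/39 / 2/39 = 1/2
P(Y=4 | obs) = 1/39 / 2/39 = 1/2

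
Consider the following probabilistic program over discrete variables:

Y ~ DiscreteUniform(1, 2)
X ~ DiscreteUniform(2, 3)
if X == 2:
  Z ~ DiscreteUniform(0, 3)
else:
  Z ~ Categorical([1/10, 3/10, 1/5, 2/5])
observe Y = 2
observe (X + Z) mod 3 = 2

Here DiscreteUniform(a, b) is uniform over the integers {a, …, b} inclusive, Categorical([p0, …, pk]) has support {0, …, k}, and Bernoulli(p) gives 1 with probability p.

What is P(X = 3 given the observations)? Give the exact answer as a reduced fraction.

Enumerate traces; 3 have nonzero weight after conditioning:
  (Y=2, X=2, Z=0) weight 1/16
  (Y=2, X=2, Z=3) weight 1/16
  (Y=2, X=3, Z=2) weight 1/20
Group by X:
  weight(X=2) = 1/8
  weight(X=3) = 1/20
Total weight = 1/8 + 1/20 = 7/40
P(X=2 | obs) = 1/8 / 7/40 = 5/7
P(X=3 | obs) = 1/20 / 7/40 = 2/7

P(X = 3 | obs) = 2/7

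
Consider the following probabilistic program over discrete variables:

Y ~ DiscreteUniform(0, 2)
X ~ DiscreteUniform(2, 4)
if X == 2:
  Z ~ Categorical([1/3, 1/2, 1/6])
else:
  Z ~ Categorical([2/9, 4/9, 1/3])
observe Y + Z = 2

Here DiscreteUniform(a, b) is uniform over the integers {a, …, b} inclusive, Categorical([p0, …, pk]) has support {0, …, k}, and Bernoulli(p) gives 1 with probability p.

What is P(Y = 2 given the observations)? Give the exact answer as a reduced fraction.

P(Y = 2 | obs) = 7/27

Enumerate traces; 9 have nonzero weight after conditioning:
  (Y=0, X=2, Z=2) weight 1/54
  (Y=0, X=3, Z=2) weight 1/27
  (Y=0, X=4, Z=2) weight 1/27
  (Y=1, X=2, Z=1) weight 1/18
  (Y=1, X=3, Z=1) weight 4/81
  (Y=1, X=4, Z=1) weight 4/81
  (Y=2, X=2, Z=0) weight 1/27
  (Y=2, X=3, Z=0) weight 2/81
  … 1 more
Group by Y:
  weight(Y=0) = 5/54
  weight(Y=1) = 25/162
  weight(Y=2) = 7/81
Total weight = 5/54 + 25/162 + 7/81 = 1/3
P(Y=0 | obs) = 5/54 / 1/3 = 5/18
P(Y=1 | obs) = 25/162 / 1/3 = 25/54
P(Y=2 | obs) = 7/81 / 1/3 = 7/27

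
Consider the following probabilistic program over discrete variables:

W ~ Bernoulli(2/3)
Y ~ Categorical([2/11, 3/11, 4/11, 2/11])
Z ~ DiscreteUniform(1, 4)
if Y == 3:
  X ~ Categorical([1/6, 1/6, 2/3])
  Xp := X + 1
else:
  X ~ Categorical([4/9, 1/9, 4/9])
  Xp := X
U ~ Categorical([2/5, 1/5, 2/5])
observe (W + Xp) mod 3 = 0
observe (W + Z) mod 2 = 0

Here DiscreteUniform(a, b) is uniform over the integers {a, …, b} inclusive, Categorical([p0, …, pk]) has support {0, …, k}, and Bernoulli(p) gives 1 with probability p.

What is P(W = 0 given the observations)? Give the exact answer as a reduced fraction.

Enumerate traces; 48 have nonzero weight after conditioning:
  (W=0, Y=0, Z=2, X=0, U=0) weight 4/1485
  (W=0, Y=0, Z=2, X=0, U=1) weight 2/1485
  (W=0, Y=0, Z=2, X=0, U=2) weight 4/1485
  (W=0, Y=0, Z=4, X=0, U=0) weight 4/1485
  (W=0, Y=0, Z=4, X=0, U=1) weight 2/1485
  (W=0, Y=0, Z=4, X=0, U=2) weight 4/1485
  (W=0, Y=1, Z=2, X=0, U=0) weight 2/495
  (W=0, Y=1, Z=2, X=0, U=1) weight 1/495
  (W=1, Y=0, Z=1, X=2, U=0) weight 8/1485
  … 39 more
Group by W:
  weight(W=0) = 8/99
  weight(W=1) = 13/99
Total weight = 8/99 + 13/99 = 7/33
P(W=0 | obs) = 8/99 / 7/33 = 8/21
P(W=1 | obs) = 13/99 / 7/33 = 13/21

P(W = 0 | obs) = 8/21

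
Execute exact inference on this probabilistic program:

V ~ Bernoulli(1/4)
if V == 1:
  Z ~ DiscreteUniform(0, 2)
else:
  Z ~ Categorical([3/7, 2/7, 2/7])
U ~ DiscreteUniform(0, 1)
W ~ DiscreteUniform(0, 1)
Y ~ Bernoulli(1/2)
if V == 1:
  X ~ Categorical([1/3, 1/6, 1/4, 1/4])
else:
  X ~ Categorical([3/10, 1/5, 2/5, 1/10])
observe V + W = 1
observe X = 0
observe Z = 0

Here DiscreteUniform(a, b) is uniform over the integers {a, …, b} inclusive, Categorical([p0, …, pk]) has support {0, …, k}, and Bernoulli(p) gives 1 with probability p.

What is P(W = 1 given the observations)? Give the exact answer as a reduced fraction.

Enumerate traces; 8 have nonzero weight after conditioning:
  (V=0, Z=0, U=0, W=1, Y=0, X=0) weight 27/2240
  (V=0, Z=0, U=0, W=1, Y=1, X=0) weight 27/2240
  (V=0, Z=0, U=1, W=1, Y=0, X=0) weight 27/2240
  (V=0, Z=0, U=1, W=1, Y=1, X=0) weight 27/2240
  (V=1, Z=0, U=0, W=0, Y=0, X=0) weight 1/288
  (V=1, Z=0, U=0, W=0, Y=1, X=0) weight 1/288
  (V=1, Z=0, U=1, W=0, Y=0, X=0) weight 1/288
  (V=1, Z=0, U=1, W=0, Y=1, X=0) weight 1/288
Group by W:
  weight(W=0) = 1/72
  weight(W=1) = 27/560
Total weight = 1/72 + 27/560 = 313/5040
P(W=0 | obs) = 1/72 / 313/5040 = 70/313
P(W=1 | obs) = 27/560 / 313/5040 = 243/313

P(W = 1 | obs) = 243/313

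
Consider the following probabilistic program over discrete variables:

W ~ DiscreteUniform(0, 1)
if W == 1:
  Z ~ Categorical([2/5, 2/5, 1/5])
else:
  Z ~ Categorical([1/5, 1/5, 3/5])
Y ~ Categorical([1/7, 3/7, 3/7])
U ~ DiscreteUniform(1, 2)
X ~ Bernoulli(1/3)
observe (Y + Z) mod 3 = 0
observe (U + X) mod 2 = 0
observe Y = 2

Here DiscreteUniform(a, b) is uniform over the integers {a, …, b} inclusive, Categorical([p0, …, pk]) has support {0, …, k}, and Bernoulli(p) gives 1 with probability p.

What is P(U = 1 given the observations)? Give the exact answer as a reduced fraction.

Enumerate traces; 4 have nonzero weight after conditioning:
  (W=0, Z=1, Y=2, U=1, X=1) weight 1/140
  (W=0, Z=1, Y=2, U=2, X=0) weight 1/70
  (W=1, Z=1, Y=2, U=1, X=1) weight 1/70
  (W=1, Z=1, Y=2, U=2, X=0) weight 1/35
Group by U:
  weight(U=1) = 3/140
  weight(U=2) = 3/70
Total weight = 3/140 + 3/70 = 9/140
P(U=1 | obs) = 3/140 / 9/140 = 1/3
P(U=2 | obs) = 3/70 / 9/140 = 2/3

P(U = 1 | obs) = 1/3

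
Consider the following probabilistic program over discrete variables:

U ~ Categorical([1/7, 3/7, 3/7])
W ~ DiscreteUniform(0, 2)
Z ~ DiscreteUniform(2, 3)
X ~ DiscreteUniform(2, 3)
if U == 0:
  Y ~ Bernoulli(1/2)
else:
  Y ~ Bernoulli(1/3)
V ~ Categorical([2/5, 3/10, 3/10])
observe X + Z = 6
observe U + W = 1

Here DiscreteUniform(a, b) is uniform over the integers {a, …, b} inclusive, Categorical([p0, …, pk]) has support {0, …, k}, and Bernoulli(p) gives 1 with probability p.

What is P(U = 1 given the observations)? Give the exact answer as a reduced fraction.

Enumerate traces; 12 have nonzero weight after conditioning:
  (U=0, W=1, Z=3, X=3, Y=0, V=0) weight 1/420
  (U=0, W=1, Z=3, X=3, Y=0, V=1) weight 1/560
  (U=0, W=1, Z=3, X=3, Y=0, V=2) weight 1/560
  (U=0, W=1, Z=3, X=3, Y=1, V=0) weight 1/420
  (U=0, W=1, Z=3, X=3, Y=1, V=1) weight 1/560
  (U=0, W=1, Z=3, X=3, Y=1, V=2) weight 1/560
  (U=1, W=0, Z=3, X=3, Y=0, V=0) weight 1/105
  (U=1, W=0, Z=3, X=3, Y=0, V=1) weight 1/140
  … 4 more
Group by U:
  weight(U=0) = 1/84
  weight(U=1) = 1/28
Total weight = 1/84 + 1/28 = 1/21
P(U=0 | obs) = 1/84 / 1/21 = 1/4
P(U=1 | obs) = 1/28 / 1/21 = 3/4

P(U = 1 | obs) = 3/4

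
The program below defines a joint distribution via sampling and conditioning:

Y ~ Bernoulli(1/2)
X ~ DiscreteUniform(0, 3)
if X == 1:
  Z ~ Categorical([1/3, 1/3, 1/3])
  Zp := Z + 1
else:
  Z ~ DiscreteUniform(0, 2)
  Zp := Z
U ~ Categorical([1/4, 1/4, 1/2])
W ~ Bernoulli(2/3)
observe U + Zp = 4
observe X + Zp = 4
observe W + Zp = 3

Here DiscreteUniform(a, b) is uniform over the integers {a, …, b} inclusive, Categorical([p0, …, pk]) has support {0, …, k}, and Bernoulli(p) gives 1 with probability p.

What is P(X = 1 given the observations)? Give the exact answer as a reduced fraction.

Enumerate traces; 4 have nonzero weight after conditioning:
  (Y=0, X=1, Z=2, U=1, W=0) weight 1/288
  (Y=0, X=2, Z=2, U=2, W=1) weight 1/72
  (Y=1, X=1, Z=2, U=1, W=0) weight 1/288
  (Y=1, X=2, Z=2, U=2, W=1) weight 1/72
Group by X:
  weight(X=1) = 1/144
  weight(X=2) = 1/36
Total weight = 1/144 + 1/36 = 5/144
P(X=1 | obs) = 1/144 / 5/144 = 1/5
P(X=2 | obs) = 1/36 / 5/144 = 4/5

P(X = 1 | obs) = 1/5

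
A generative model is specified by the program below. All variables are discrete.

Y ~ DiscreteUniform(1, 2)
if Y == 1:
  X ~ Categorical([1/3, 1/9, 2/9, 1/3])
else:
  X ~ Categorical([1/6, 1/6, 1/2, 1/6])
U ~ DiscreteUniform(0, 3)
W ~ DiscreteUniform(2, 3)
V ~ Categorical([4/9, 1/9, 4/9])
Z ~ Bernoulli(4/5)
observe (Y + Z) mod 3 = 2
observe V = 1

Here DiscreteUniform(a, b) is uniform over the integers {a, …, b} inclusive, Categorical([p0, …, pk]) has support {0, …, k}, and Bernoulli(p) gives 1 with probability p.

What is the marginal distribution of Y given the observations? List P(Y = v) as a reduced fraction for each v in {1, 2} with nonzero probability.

P(Y=1) = 4/5, P(Y=2) = 1/5

Enumerate traces; 64 have nonzero weight after conditioning:
  (Y=1, X=0, U=0, W=2, V=1, Z=1) weight 1/540
  (Y=1, X=0, U=0, W=3, V=1, Z=1) weight 1/540
  (Y=1, X=0, U=1, W=2, V=1, Z=1) weight 1/540
  (Y=1, X=0, U=1, W=3, V=1, Z=1) weight 1/540
  (Y=1, X=0, U=2, W=2, V=1, Z=1) weight 1/540
  (Y=1, X=0, U=2, W=3, V=1, Z=1) weight 1/540
  (Y=1, X=0, U=3, W=2, V=1, Z=1) weight 1/540
  (Y=1, X=0, U=3, W=3, V=1, Z=1) weight 1/540
  (Y=2, X=0, U=0, W=2, V=1, Z=0) weight 1/4320
  … 55 more
Group by Y:
  weight(Y=1) = 2/45
  weight(Y=2) = 1/90
Total weight = 2/45 + 1/90 = 1/18
P(Y=1 | obs) = 2/45 / 1/18 = 4/5
P(Y=2 | obs) = 1/90 / 1/18 = 1/5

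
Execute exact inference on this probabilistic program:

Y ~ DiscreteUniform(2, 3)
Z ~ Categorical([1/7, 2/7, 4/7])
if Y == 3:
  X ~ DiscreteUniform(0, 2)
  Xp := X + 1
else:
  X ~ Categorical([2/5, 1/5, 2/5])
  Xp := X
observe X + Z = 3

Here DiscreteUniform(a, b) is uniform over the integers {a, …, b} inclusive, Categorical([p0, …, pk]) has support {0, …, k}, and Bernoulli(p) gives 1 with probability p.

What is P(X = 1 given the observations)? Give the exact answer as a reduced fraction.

P(X = 1 | obs) = 16/27

Enumerate traces; 4 have nonzero weight after conditioning:
  (Y=2, Z=1, X=2) weight 2/35
  (Y=2, Z=2, X=1) weight 2/35
  (Y=3, Z=1, X=2) weight 1/21
  (Y=3, Z=2, X=1) weight 2/21
Group by X:
  weight(X=1) = 16/105
  weight(X=2) = 11/105
Total weight = 16/105 + 11/105 = 9/35
P(X=1 | obs) = 16/105 / 9/35 = 16/27
P(X=2 | obs) = 11/105 / 9/35 = 11/27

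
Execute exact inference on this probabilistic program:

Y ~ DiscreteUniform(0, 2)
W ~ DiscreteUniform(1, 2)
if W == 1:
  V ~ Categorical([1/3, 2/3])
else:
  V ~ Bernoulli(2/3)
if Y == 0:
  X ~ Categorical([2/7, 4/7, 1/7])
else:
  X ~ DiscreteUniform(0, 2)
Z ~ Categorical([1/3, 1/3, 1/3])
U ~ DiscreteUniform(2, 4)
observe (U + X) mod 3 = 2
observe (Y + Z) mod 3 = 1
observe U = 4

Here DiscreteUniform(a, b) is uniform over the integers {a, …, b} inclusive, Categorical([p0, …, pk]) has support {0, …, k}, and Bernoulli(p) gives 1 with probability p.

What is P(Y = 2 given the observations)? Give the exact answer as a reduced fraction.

Enumerate traces; 12 have nonzero weight after conditioning:
  (Y=0, W=1, V=0, X=1, Z=1, U=4) weight 2/567
  (Y=0, W=1, V=1, X=1, Z=1, U=4) weight 4/567
  (Y=0, W=2, V=0, X=1, Z=1, U=4) weight 2/567
  (Y=0, W=2, V=1, X=1, Z=1, U=4) weight 4/567
  (Y=1, W=1, V=0, X=1, Z=0, U=4) weight 1/486
  (Y=1, W=1, V=1, X=1, Z=0, U=4) weight 1/243
  (Y=1, W=2, V=0, X=1, Z=0, U=4) weight 1/486
  (Y=1, W=2, V=1, X=1, Z=0, U=4) weight 1/243
  (Y=2, W=1, V=0, X=1, Z=2, U=4) weight 1/486
  … 3 more
Group by Y:
  weight(Y=0) = 4/189
  weight(Y=1) = 1/81
  weight(Y=2) = 1/81
Total weight = 4/189 + 1/81 + 1/81 = 26/567
P(Y=0 | obs) = 4/189 / 26/567 = 6/13
P(Y=1 | obs) = 1/81 / 26/567 = 7/26
P(Y=2 | obs) = 1/81 / 26/567 = 7/26

P(Y = 2 | obs) = 7/26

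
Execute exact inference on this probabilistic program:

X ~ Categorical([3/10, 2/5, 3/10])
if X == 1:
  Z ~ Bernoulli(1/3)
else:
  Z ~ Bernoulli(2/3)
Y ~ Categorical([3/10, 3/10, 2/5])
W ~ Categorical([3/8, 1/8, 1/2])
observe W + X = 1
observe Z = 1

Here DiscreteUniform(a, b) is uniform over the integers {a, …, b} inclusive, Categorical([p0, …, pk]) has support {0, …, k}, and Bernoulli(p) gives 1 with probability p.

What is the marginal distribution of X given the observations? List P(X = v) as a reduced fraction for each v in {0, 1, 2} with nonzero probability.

P(X=0) = 1/3, P(X=1) = 2/3

Enumerate traces; 6 have nonzero weight after conditioning:
  (X=0, Z=1, Y=0, W=1) weight 3/400
  (X=0, Z=1, Y=1, W=1) weight 3/400
  (X=0, Z=1, Y=2, W=1) weight 1/100
  (X=1, Z=1, Y=0, W=0) weight 3/200
  (X=1, Z=1, Y=1, W=0) weight 3/200
  (X=1, Z=1, Y=2, W=0) weight 1/50
Group by X:
  weight(X=0) = 1/40
  weight(X=1) = 1/20
Total weight = 1/40 + 1/20 = 3/40
P(X=0 | obs) = 1/40 / 3/40 = 1/3
P(X=1 | obs) = 1/20 / 3/40 = 2/3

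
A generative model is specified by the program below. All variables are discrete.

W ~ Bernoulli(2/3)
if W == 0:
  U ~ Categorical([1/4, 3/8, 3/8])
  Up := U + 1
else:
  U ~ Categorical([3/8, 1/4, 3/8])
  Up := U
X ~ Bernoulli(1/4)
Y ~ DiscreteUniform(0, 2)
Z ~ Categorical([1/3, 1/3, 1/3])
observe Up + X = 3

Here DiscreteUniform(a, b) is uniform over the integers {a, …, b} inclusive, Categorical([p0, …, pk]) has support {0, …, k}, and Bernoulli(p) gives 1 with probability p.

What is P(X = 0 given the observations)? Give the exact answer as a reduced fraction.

P(X = 0 | obs) = 1/2

Enumerate traces; 27 have nonzero weight after conditioning:
  (W=0, U=1, X=1, Y=0, Z=0) weight 1/288
  (W=0, U=1, X=1, Y=0, Z=1) weight 1/288
  (W=0, U=1, X=1, Y=0, Z=2) weight 1/288
  (W=0, U=1, X=1, Y=1, Z=0) weight 1/288
  (W=0, U=1, X=1, Y=1, Z=1) weight 1/288
  (W=0, U=1, X=1, Y=1, Z=2) weight 1/288
  (W=0, U=1, X=1, Y=2, Z=0) weight 1/288
  (W=0, U=1, X=1, Y=2, Z=1) weight 1/288
  (W=0, U=2, X=0, Y=0, Z=0) weight 1/96
  … 18 more
Group by X:
  weight(X=0) = 3/32
  weight(X=1) = 3/32
Total weight = 3/32 + 3/32 = 3/16
P(X=0 | obs) = 3/32 / 3/16 = 1/2
P(X=1 | obs) = 3/32 / 3/16 = 1/2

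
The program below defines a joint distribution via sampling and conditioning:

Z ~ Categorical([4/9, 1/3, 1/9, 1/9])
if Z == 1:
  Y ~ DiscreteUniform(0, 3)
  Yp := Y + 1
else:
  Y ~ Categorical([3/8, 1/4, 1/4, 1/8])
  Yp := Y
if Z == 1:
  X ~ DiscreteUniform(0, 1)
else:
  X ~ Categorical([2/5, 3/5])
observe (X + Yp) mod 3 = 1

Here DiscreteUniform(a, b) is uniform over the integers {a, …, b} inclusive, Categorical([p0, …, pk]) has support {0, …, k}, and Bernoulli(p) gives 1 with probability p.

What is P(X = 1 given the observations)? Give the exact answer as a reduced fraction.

P(X = 1 | obs) = 29/47

Enumerate traces; 12 have nonzero weight after conditioning:
  (Z=0, Y=0, X=1) weight 1/10
  (Z=0, Y=1, X=0) weight 2/45
  (Z=0, Y=3, X=1) weight 1/30
  (Z=1, Y=0, X=0) weight 1/24
  (Z=1, Y=2, X=1) weight 1/24
  (Z=1, Y=3, X=0) weight 1/24
  (Z=2, Y=0, X=1) weight 1/40
  (Z=2, Y=1, X=0) weight 1/90
  … 4 more
Group by X:
  weight(X=0) = 3/20
  weight(X=1) = 29/120
Total weight = 3/20 + 29/120 = 47/120
P(X=0 | obs) = 3/20 / 47/120 = 18/47
P(X=1 | obs) = 29/120 / 47/120 = 29/47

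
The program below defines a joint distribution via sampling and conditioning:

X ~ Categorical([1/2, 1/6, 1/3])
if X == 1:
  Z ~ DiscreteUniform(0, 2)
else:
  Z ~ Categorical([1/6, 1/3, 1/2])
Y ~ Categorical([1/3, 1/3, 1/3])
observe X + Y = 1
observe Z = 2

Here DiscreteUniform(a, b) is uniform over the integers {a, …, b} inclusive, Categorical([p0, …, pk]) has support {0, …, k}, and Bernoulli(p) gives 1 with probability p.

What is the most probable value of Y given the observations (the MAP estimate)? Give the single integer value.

argmax_v P(Y = v | obs) = 1

Enumerate traces; 2 have nonzero weight after conditioning:
  (X=0, Z=2, Y=1) weight 1/12
  (X=1, Z=2, Y=0) weight 1/54
Group by Y:
  weight(Y=0) = 1/54
  weight(Y=1) = 1/12
Total weight = 1/54 + 1/12 = 11/108
P(Y=0 | obs) = 1/54 / 11/108 = 2/11
P(Y=1 | obs) = 1/12 / 11/108 = 9/11
argmax = 1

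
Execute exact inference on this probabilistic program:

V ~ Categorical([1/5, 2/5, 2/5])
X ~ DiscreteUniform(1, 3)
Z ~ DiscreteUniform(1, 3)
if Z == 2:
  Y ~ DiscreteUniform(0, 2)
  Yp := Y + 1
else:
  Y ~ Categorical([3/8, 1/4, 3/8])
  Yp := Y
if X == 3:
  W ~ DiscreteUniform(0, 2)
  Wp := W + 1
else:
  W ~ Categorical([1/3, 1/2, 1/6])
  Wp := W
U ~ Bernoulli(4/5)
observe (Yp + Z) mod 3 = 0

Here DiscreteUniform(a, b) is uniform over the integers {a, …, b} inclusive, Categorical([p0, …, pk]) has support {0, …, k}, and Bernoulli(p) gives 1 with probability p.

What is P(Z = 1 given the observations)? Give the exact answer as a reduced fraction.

Enumerate traces; 162 have nonzero weight after conditioning:
  (V=0, X=1, Z=1, Y=2, W=0, U=0) weight 1/1800
  (V=0, X=1, Z=1, Y=2, W=0, U=1) weight 1/450
  (V=0, X=1, Z=1, Y=2, W=1, U=0) weight 1/1200
  (V=0, X=1, Z=1, Y=2, W=1, U=1) weight 1/300
  (V=0, X=1, Z=1, Y=2, W=2, U=0) weight 1/3600
  (V=0, X=1, Z=1, Y=2, W=2, U=1) weight 1/900
  (V=0, X=1, Z=2, Y=0, W=0, U=0) weight 1/2025
  (V=0, X=1, Z=2, Y=0, W=0, U=1) weight 4/2025
  (V=0, X=1, Z=3, Y=0, W=0, U=0) weight 1/1800
  … 153 more
Group by Z:
  weight(Z=1) = 1/8
  weight(Z=2) = 1/9
  weight(Z=3) = 1/8
Total weight = 1/8 + 1/9 + 1/8 = 13/36
P(Z=1 | obs) = 1/8 / 13/36 = 9/26
P(Z=2 | obs) = 1/9 / 13/36 = 4/13
P(Z=3 | obs) = 1/8 / 13/36 = 9/26

P(Z = 1 | obs) = 9/26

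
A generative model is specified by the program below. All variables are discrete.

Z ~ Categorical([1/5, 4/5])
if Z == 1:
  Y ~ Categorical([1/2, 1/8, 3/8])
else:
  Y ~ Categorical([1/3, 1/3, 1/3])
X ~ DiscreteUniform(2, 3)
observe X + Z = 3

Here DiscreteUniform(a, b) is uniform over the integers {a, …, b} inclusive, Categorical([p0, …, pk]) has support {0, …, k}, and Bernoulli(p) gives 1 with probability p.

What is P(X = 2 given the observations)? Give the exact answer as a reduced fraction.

P(X = 2 | obs) = 4/5

Enumerate traces; 6 have nonzero weight after conditioning:
  (Z=0, Y=0, X=3) weight 1/30
  (Z=0, Y=1, X=3) weight 1/30
  (Z=0, Y=2, X=3) weight 1/30
  (Z=1, Y=0, X=2) weight 1/5
  (Z=1, Y=1, X=2) weight 1/20
  (Z=1, Y=2, X=2) weight 3/20
Group by X:
  weight(X=2) = 2/5
  weight(X=3) = 1/10
Total weight = 2/5 + 1/10 = 1/2
P(X=2 | obs) = 2/5 / 1/2 = 4/5
P(X=3 | obs) = 1/10 / 1/2 = 1/5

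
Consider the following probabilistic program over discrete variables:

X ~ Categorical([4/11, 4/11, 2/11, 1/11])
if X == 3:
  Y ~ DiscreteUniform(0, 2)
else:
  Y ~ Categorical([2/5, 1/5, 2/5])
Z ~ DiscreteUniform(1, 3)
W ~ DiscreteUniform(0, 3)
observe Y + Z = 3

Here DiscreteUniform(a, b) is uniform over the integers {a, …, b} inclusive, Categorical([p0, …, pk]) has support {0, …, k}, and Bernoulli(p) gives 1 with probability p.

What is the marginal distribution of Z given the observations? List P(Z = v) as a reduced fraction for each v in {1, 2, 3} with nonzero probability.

Enumerate traces; 48 have nonzero weight after conditioning:
  (X=0, Y=0, Z=3, W=0) weight 2/165
  (X=0, Y=0, Z=3, W=1) weight 2/165
  (X=0, Y=0, Z=3, W=2) weight 2/165
  (X=0, Y=0, Z=3, W=3) weight 2/165
  (X=0, Y=1, Z=2, W=0) weight 1/165
  (X=0, Y=1, Z=2, W=1) weight 1/165
  (X=0, Y=1, Z=2, W=2) weight 1/165
  (X=0, Y=1, Z=2, W=3) weight 1/165
  (X=0, Y=2, Z=1, W=0) weight 2/165
  … 39 more
Group by Z:
  weight(Z=1) = 13/99
  weight(Z=2) = 7/99
  weight(Z=3) = 13/99
Total weight = 13/99 + 7/99 + 13/99 = 1/3
P(Z=1 | obs) = 13/99 / 1/3 = 13/33
P(Z=2 | obs) = 7/99 / 1/3 = 7/33
P(Z=3 | obs) = 13/99 / 1/3 = 13/33

P(Z=1) = 13/33, P(Z=2) = 7/33, P(Z=3) = 13/33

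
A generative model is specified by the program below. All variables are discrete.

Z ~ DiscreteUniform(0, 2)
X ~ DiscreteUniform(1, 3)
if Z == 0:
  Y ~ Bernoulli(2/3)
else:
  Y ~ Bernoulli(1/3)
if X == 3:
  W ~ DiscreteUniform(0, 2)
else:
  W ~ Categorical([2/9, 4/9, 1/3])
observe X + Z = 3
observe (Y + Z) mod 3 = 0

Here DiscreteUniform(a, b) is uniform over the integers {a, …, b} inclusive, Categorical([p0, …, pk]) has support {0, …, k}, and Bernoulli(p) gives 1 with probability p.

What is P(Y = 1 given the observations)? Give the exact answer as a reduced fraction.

Enumerate traces; 6 have nonzero weight after conditioning:
  (Z=0, X=3, Y=0, W=0) weight 1/81
  (Z=0, X=3, Y=0, W=1) weight 1/81
  (Z=0, X=3, Y=0, W=2) weight 1/81
  (Z=2, X=1, Y=1, W=0) weight 2/243
  (Z=2, X=1, Y=1, W=1) weight 4/243
  (Z=2, X=1, Y=1, W=2) weight 1/81
Group by Y:
  weight(Y=0) = 1/27
  weight(Y=1) = 1/27
Total weight = 1/27 + 1/27 = 2/27
P(Y=0 | obs) = 1/27 / 2/27 = 1/2
P(Y=1 | obs) = 1/27 / 2/27 = 1/2

P(Y = 1 | obs) = 1/2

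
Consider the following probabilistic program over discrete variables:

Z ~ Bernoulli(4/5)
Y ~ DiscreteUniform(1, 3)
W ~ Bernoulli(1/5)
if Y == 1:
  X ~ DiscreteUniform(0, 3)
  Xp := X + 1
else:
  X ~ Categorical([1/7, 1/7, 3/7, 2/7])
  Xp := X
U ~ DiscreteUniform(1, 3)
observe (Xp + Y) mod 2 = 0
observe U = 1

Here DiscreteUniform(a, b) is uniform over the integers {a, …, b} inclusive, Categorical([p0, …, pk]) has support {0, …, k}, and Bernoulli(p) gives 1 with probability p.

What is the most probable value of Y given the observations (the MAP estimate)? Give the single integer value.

argmax_v P(Y = v | obs) = 2

Enumerate traces; 24 have nonzero weight after conditioning:
  (Z=0, Y=1, W=0, X=0, U=1) weight 1/225
  (Z=0, Y=1, W=0, X=2, U=1) weight 1/225
  (Z=0, Y=1, W=1, X=0, U=1) weight 1/900
  (Z=0, Y=1, W=1, X=2, U=1) weight 1/900
  (Z=0, Y=2, W=0, X=0, U=1) weight 4/1575
  (Z=0, Y=2, W=0, X=2, U=1) weight 4/525
  (Z=0, Y=2, W=1, X=0, U=1) weight 1/1575
  (Z=0, Y=2, W=1, X=2, U=1) weight 1/525
  (Z=0, Y=3, W=0, X=1, U=1) weight 4/1575
  … 15 more
Group by Y:
  weight(Y=1) = 1/18
  weight(Y=2) = 4/63
  weight(Y=3) = 1/21
Total weight = 1/18 + 4/63 + 1/21 = 1/6
P(Y=1 | obs) = 1/18 / 1/6 = 1/3
P(Y=2 | obs) = 4/63 / 1/6 = 8/21
P(Y=3 | obs) = 1/21 / 1/6 = 2/7
argmax = 2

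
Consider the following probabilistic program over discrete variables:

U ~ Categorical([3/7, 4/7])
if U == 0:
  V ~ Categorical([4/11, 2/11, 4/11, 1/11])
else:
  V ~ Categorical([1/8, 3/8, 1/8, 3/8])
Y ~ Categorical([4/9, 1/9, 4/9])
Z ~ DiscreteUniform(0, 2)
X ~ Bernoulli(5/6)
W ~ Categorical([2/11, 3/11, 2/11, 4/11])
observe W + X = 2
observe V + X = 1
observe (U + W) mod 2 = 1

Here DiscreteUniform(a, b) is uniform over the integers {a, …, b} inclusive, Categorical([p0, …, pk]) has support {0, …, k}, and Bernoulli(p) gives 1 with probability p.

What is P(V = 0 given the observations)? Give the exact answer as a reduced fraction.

P(V = 0 | obs) = 60/71

Enumerate traces; 18 have nonzero weight after conditioning:
  (U=0, V=0, Y=0, Z=0, X=1, W=1) weight 40/7623
  (U=0, V=0, Y=0, Z=1, X=1, W=1) weight 40/7623
  (U=0, V=0, Y=0, Z=2, X=1, W=1) weight 40/7623
  (U=0, V=0, Y=1, Z=0, X=1, W=1) weight 10/7623
  (U=0, V=0, Y=1, Z=1, X=1, W=1) weight 10/7623
  (U=0, V=0, Y=1, Z=2, X=1, W=1) weight 10/7623
  (U=0, V=0, Y=2, Z=0, X=1, W=1) weight 40/7623
  (U=0, V=0, Y=2, Z=1, X=1, W=1) weight 40/7623
  (U=1, V=1, Y=0, Z=0, X=0, W=2) weight 2/2079
  … 9 more
Group by V:
  weight(V=0) = 30/847
  weight(V=1) = 1/154
Total weight = 30/847 + 1/154 = 71/1694
P(V=0 | obs) = 30/847 / 71/1694 = 60/71
P(V=1 | obs) = 1/154 / 71/1694 = 11/71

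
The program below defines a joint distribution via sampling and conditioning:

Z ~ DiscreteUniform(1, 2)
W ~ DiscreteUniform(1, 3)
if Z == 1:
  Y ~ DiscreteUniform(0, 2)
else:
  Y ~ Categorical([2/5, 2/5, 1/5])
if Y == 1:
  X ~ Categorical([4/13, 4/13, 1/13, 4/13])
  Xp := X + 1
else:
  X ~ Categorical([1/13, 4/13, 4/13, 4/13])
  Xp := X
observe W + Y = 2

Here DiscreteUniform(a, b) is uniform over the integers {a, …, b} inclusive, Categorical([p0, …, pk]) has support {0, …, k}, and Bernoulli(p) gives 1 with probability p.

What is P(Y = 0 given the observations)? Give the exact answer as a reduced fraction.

Enumerate traces; 16 have nonzero weight after conditioning:
  (Z=1, W=1, Y=1, X=0) weight 2/117
  (Z=1, W=1, Y=1, X=1) weight 2/117
  (Z=1, W=1, Y=1, X=2) weight 1/234
  (Z=1, W=1, Y=1, X=3) weight 2/117
  (Z=1, W=2, Y=0, X=0) weight 1/234
  (Z=1, W=2, Y=0, X=1) weight 2/117
  (Z=1, W=2, Y=0, X=2) weight 2/117
  (Z=1, W=2, Y=0, X=3) weight 2/117
  … 8 more
Group by Y:
  weight(Y=0) = 11/90
  weight(Y=1) = 11/90
Total weight = 11/90 + 11/90 = 11/45
P(Y=0 | obs) = 11/90 / 11/45 = 1/2
P(Y=1 | obs) = 11/90 / 11/45 = 1/2

P(Y = 0 | obs) = 1/2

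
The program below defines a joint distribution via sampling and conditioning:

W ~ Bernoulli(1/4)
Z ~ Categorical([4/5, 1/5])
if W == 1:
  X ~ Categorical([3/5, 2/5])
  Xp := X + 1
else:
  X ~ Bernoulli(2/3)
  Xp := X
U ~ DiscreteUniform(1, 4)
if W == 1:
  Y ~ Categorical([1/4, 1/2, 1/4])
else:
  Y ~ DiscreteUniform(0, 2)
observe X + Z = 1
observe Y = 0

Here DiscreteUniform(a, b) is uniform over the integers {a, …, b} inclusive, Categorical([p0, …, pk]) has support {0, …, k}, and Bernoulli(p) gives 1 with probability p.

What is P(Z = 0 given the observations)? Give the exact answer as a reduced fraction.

P(Z = 0 | obs) = 184/213

Enumerate traces; 16 have nonzero weight after conditioning:
  (W=0, Z=0, X=1, U=1, Y=0) weight 1/30
  (W=0, Z=0, X=1, U=2, Y=0) weight 1/30
  (W=0, Z=0, X=1, U=3, Y=0) weight 1/30
  (W=0, Z=0, X=1, U=4, Y=0) weight 1/30
  (W=0, Z=1, X=0, U=1, Y=0) weight 1/240
  (W=0, Z=1, X=0, U=2, Y=0) weight 1/240
  (W=0, Z=1, X=0, U=3, Y=0) weight 1/240
  (W=0, Z=1, X=0, U=4, Y=0) weight 1/240
  … 8 more
Group by Z:
  weight(Z=0) = 23/150
  weight(Z=1) = 29/1200
Total weight = 23/150 + 29/1200 = 71/400
P(Z=0 | obs) = 23/150 / 71/400 = 184/213
P(Z=1 | obs) = 29/1200 / 71/400 = 29/213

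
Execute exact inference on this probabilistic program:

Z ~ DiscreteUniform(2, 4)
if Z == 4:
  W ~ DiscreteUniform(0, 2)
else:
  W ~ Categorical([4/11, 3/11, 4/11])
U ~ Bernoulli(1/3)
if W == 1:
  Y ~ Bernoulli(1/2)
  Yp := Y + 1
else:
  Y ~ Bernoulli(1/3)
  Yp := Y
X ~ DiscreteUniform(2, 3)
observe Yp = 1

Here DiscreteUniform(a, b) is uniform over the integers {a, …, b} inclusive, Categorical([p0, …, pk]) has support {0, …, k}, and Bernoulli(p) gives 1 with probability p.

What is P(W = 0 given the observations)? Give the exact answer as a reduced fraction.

Enumerate traces; 36 have nonzero weight after conditioning:
  (Z=2, W=0, U=0, Y=1, X=2) weight 4/297
  (Z=2, W=0, U=0, Y=1, X=3) weight 4/297
  (Z=2, W=0, U=1, Y=1, X=2) weight 2/297
  (Z=2, W=0, U=1, Y=1, X=3) weight 2/297
  (Z=2, W=1, U=0, Y=0, X=2) weight 1/66
  (Z=2, W=1, U=0, Y=0, X=3) weight 1/66
  (Z=2, W=1, U=1, Y=0, X=2) weight 1/132
  (Z=2, W=1, U=1, Y=0, X=3) weight 1/132
  (Z=2, W=2, U=0, Y=1, X=2) weight 4/297
  … 27 more
Group by W:
  weight(W=0) = 35/297
  weight(W=1) = 29/198
  weight(W=2) = 35/297
Total weight = 35/297 + 29/198 + 35/297 = 227/594
P(W=0 | obs) = 35/297 / 227/594 = 70/227
P(W=1 | obs) = 29/198 / 227/594 = 87/227
P(W=2 | obs) = 35/297 / 227/594 = 70/227

P(W = 0 | obs) = 70/227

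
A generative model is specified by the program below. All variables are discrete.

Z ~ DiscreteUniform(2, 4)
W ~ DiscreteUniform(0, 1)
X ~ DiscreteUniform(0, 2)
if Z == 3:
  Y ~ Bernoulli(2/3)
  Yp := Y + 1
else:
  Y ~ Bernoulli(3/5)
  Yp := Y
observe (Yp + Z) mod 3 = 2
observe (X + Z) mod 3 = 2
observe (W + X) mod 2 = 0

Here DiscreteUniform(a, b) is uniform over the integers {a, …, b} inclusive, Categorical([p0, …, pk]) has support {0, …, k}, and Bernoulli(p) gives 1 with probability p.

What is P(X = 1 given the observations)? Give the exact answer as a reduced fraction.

P(X = 1 | obs) = 9/25

Enumerate traces; 3 have nonzero weight after conditioning:
  (Z=2, W=0, X=0, Y=0) weight 1/45
  (Z=3, W=0, X=2, Y=1) weight 1/27
  (Z=4, W=1, X=1, Y=1) weight 1/30
Group by X:
  weight(X=0) = 1/45
  weight(X=1) = 1/30
  weight(X=2) = 1/27
Total weight = 1/45 + 1/30 + 1/27 = 5/54
P(X=0 | obs) = 1/45 / 5/54 = 6/25
P(X=1 | obs) = 1/30 / 5/54 = 9/25
P(X=2 | obs) = 1/27 / 5/54 = 2/5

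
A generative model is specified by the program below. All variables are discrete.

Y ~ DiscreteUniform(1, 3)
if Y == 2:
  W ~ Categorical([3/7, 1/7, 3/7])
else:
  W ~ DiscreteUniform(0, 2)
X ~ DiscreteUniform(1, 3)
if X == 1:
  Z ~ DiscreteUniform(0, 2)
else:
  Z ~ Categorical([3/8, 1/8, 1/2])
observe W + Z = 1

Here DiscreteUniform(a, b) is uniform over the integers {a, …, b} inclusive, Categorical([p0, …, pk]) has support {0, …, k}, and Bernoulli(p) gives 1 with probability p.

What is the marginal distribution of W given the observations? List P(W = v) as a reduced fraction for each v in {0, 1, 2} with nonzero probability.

P(W=0) = 161/382, P(W=1) = 221/382

Enumerate traces; 18 have nonzero weight after conditioning:
  (Y=1, W=0, X=1, Z=1) weight 1/81
  (Y=1, W=0, X=2, Z=1) weight 1/216
  (Y=1, W=0, X=3, Z=1) weight 1/216
  (Y=1, W=1, X=1, Z=0) weight 1/81
  (Y=1, W=1, X=2, Z=0) weight 1/72
  (Y=1, W=1, X=3, Z=0) weight 1/72
  (Y=2, W=0, X=1, Z=1) weight 1/63
  (Y=2, W=0, X=2, Z=1) weight 1/168
  … 10 more
Group by W:
  weight(W=0) = 23/324
  weight(W=1) = 221/2268
Total weight = 23/324 + 221/2268 = 191/1134
P(W=0 | obs) = 23/324 / 191/1134 = 161/382
P(W=1 | obs) = 221/2268 / 191/1134 = 221/382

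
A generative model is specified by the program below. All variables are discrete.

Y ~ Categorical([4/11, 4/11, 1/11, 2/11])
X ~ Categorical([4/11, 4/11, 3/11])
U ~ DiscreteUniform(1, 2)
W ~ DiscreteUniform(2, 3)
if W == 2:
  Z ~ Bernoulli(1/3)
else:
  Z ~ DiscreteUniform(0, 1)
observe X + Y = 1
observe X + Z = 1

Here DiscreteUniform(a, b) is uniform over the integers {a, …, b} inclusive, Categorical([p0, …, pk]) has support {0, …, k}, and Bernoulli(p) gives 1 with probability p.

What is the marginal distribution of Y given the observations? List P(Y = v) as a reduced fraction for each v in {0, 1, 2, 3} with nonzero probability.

Enumerate traces; 8 have nonzero weight after conditioning:
  (Y=0, X=1, U=1, W=2, Z=0) weight 8/363
  (Y=0, X=1, U=1, W=3, Z=0) weight 2/121
  (Y=0, X=1, U=2, W=2, Z=0) weight 8/363
  (Y=0, X=1, U=2, W=3, Z=0) weight 2/121
  (Y=1, X=0, U=1, W=2, Z=1) weight 4/363
  (Y=1, X=0, U=1, W=3, Z=1) weight 2/121
  (Y=1, X=0, U=2, W=2, Z=1) weight 4/363
  (Y=1, X=0, U=2, W=3, Z=1) weight 2/121
Group by Y:
  weight(Y=0) = 28/363
  weight(Y=1) = 20/363
Total weight = 28/363 + 20/363 = 16/121
P(Y=0 | obs) = 28/363 / 16/121 = 7/12
P(Y=1 | obs) = 20/363 / 16/121 = 5/12

P(Y=0) = 7/12, P(Y=1) = 5/12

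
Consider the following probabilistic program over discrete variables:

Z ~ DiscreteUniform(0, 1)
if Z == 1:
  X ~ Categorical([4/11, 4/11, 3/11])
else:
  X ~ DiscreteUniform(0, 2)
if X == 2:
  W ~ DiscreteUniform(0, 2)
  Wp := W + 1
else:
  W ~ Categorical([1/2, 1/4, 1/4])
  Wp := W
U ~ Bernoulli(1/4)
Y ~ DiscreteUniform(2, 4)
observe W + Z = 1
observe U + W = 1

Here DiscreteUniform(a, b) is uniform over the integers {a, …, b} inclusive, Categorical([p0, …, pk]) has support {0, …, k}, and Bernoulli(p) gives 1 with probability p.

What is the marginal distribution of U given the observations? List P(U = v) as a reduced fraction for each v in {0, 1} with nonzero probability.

P(U=0) = 11/17, P(U=1) = 6/17

Enumerate traces; 18 have nonzero weight after conditioning:
  (Z=0, X=0, W=1, U=0, Y=2) weight 1/96
  (Z=0, X=0, W=1, U=0, Y=3) weight 1/96
  (Z=0, X=0, W=1, U=0, Y=4) weight 1/96
  (Z=0, X=1, W=1, U=0, Y=2) weight 1/96
  (Z=0, X=1, W=1, U=0, Y=3) weight 1/96
  (Z=0, X=1, W=1, U=0, Y=4) weight 1/96
  (Z=0, X=2, W=1, U=0, Y=2) weight 1/72
  (Z=0, X=2, W=1, U=0, Y=3) weight 1/72
  (Z=1, X=0, W=0, U=1, Y=2) weight 1/132
  … 9 more
Group by U:
  weight(U=0) = 5/48
  weight(U=1) = 5/88
Total weight = 5/48 + 5/88 = 85/528
P(U=0 | obs) = 5/48 / 85/528 = 11/17
P(U=1 | obs) = 5/88 / 85/528 = 6/17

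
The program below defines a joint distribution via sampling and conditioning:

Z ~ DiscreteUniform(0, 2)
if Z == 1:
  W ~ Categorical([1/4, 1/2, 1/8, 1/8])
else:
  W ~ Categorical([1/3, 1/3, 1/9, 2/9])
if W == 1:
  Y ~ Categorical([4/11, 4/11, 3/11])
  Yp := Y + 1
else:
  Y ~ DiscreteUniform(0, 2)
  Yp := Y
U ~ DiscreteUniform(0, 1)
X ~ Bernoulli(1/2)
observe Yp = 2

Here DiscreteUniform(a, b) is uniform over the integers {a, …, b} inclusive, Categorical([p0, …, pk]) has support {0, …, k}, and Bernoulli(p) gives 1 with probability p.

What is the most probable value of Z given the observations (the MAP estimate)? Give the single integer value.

argmax_v P(Z = v | obs) = 1

Enumerate traces; 48 have nonzero weight after conditioning:
  (Z=0, W=0, Y=2, U=0, X=0) weight 1/108
  (Z=0, W=0, Y=2, U=0, X=1) weight 1/108
  (Z=0, W=0, Y=2, U=1, X=0) weight 1/108
  (Z=0, W=0, Y=2, U=1, X=1) weight 1/108
  (Z=0, W=1, Y=1, U=0, X=0) weight 1/99
  (Z=0, W=1, Y=1, U=0, X=1) weight 1/99
  (Z=0, W=1, Y=1, U=1, X=0) weight 1/99
  (Z=0, W=1, Y=1, U=1, X=1) weight 1/99
  (Z=1, W=0, Y=2, U=0, X=0) weight 1/144
  (Z=2, W=0, Y=2, U=0, X=0) weight 1/108
  … 38 more
Group by Z:
  weight(Z=0) = 34/297
  weight(Z=1) = 23/198
  weight(Z=2) = 34/297
Total weight = 34/297 + 23/198 + 34/297 = 205/594
P(Z=0 | obs) = 34/297 / 205/594 = 68/205
P(Z=1 | obs) = 23/198 / 205/594 = 69/205
P(Z=2 | obs) = 34/297 / 205/594 = 68/205
argmax = 1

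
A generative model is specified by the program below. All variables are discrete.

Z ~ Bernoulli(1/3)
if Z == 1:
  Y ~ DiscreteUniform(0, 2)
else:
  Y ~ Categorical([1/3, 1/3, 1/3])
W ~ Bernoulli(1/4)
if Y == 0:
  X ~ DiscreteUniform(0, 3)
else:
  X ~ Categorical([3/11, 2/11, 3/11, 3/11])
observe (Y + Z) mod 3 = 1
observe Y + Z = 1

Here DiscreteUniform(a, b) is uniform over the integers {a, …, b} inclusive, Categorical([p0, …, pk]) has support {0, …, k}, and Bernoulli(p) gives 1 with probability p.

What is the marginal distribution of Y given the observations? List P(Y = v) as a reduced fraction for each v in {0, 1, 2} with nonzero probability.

P(Y=0) = 1/3, P(Y=1) = 2/3

Enumerate traces; 16 have nonzero weight after conditioning:
  (Z=0, Y=1, W=0, X=0) weight 1/22
  (Z=0, Y=1, W=0, X=1) weight 1/33
  (Z=0, Y=1, W=0, X=2) weight 1/22
  (Z=0, Y=1, W=0, X=3) weight 1/22
  (Z=0, Y=1, W=1, X=0) weight 1/66
  (Z=0, Y=1, W=1, X=1) weight 1/99
  (Z=0, Y=1, W=1, X=2) weight 1/66
  (Z=0, Y=1, W=1, X=3) weight 1/66
  (Z=1, Y=0, W=0, X=0) weight 1/48
  … 7 more
Group by Y:
  weight(Y=0) = 1/9
  weight(Y=1) = 2/9
Total weight = 1/9 + 2/9 = 1/3
P(Y=0 | obs) = 1/9 / 1/3 = 1/3
P(Y=1 | obs) = 2/9 / 1/3 = 2/3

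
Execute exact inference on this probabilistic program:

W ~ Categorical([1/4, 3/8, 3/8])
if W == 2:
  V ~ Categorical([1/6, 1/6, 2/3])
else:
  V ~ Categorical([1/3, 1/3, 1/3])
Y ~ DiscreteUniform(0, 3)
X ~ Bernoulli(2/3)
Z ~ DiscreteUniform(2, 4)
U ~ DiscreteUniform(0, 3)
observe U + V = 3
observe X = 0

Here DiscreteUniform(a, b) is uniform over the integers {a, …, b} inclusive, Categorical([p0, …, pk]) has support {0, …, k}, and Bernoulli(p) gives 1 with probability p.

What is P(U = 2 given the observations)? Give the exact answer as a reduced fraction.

P(U = 2 | obs) = 13/48

Enumerate traces; 108 have nonzero weight after conditioning:
  (W=0, V=0, Y=0, X=0, Z=2, U=3) weight 1/1728
  (W=0, V=0, Y=0, X=0, Z=3, U=3) weight 1/1728
  (W=0, V=0, Y=0, X=0, Z=4, U=3) weight 1/1728
  (W=0, V=0, Y=1, X=0, Z=2, U=3) weight 1/1728
  (W=0, V=0, Y=1, X=0, Z=3, U=3) weight 1/1728
  (W=0, V=0, Y=1, X=0, Z=4, U=3) weight 1/1728
  (W=0, V=0, Y=2, X=0, Z=2, U=3) weight 1/1728
  (W=0, V=0, Y=2, X=0, Z=3, U=3) weight 1/1728
  (W=0, V=1, Y=0, X=0, Z=2, U=2) weight 1/1728
  (W=0, V=2, Y=0, X=0, Z=2, U=1) weight 1/1728
  … 98 more
Group by U:
  weight(U=1) = 11/288
  weight(U=2) = 13/576
  weight(U=3) = 13/576
Total weight = 11/288 + 13/576 + 13/576 = 1/12
P(U=1 | obs) = 11/288 / 1/12 = 11/24
P(U=2 | obs) = 13/576 / 1/12 = 13/48
P(U=3 | obs) = 13/576 / 1/12 = 13/48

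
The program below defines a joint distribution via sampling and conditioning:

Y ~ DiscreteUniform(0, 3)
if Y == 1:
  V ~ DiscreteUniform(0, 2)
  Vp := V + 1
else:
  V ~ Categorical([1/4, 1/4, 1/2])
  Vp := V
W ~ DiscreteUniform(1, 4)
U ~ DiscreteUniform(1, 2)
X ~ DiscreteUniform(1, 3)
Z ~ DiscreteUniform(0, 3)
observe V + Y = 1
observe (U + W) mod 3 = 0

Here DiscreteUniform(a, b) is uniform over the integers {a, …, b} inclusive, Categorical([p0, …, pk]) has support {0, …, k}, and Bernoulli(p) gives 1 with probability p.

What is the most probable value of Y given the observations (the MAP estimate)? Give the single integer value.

argmax_v P(Y = v | obs) = 1

Enumerate traces; 72 have nonzero weight after conditioning:
  (Y=0, V=1, W=1, U=2, X=1, Z=0) weight 1/1536
  (Y=0, V=1, W=1, U=2, X=1, Z=1) weight 1/1536
  (Y=0, V=1, W=1, U=2, X=1, Z=2) weight 1/1536
  (Y=0, V=1, W=1, U=2, X=1, Z=3) weight 1/1536
  (Y=0, V=1, W=1, U=2, X=2, Z=0) weight 1/1536
  (Y=0, V=1, W=1, U=2, X=2, Z=1) weight 1/1536
  (Y=0, V=1, W=1, U=2, X=2, Z=2) weight 1/1536
  (Y=0, V=1, W=1, U=2, X=2, Z=3) weight 1/1536
  (Y=1, V=0, W=1, U=2, X=1, Z=0) weight 1/1152
  … 63 more
Group by Y:
  weight(Y=0) = 3/128
  weight(Y=1) = 1/32
Total weight = 3/128 + 1/32 = 7/128
P(Y=0 | obs) = 3/128 / 7/128 = 3/7
P(Y=1 | obs) = 1/32 / 7/128 = 4/7
argmax = 1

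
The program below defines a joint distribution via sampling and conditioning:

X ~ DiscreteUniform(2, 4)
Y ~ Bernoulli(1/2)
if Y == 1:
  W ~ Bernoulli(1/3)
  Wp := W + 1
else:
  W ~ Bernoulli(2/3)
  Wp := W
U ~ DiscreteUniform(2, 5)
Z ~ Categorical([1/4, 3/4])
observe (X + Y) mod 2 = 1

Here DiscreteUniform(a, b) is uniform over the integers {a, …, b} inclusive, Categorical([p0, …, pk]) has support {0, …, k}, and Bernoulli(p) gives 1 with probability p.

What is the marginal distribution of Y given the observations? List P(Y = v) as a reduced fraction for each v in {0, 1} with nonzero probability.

P(Y=0) = 1/3, P(Y=1) = 2/3

Enumerate traces; 48 have nonzero weight after conditioning:
  (X=2, Y=1, W=0, U=2, Z=0) weight 1/144
  (X=2, Y=1, W=0, U=2, Z=1) weight 1/48
  (X=2, Y=1, W=0, U=3, Z=0) weight 1/144
  (X=2, Y=1, W=0, U=3, Z=1) weight 1/48
  (X=2, Y=1, W=0, U=4, Z=0) weight 1/144
  (X=2, Y=1, W=0, U=4, Z=1) weight 1/48
  (X=2, Y=1, W=0, U=5, Z=0) weight 1/144
  (X=2, Y=1, W=0, U=5, Z=1) weight 1/48
  (X=3, Y=0, W=0, U=2, Z=0) weight 1/288
  … 39 more
Group by Y:
  weight(Y=0) = 1/6
  weight(Y=1) = 1/3
Total weight = 1/6 + 1/3 = 1/2
P(Y=0 | obs) = 1/6 / 1/2 = 1/3
P(Y=1 | obs) = 1/3 / 1/2 = 2/3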